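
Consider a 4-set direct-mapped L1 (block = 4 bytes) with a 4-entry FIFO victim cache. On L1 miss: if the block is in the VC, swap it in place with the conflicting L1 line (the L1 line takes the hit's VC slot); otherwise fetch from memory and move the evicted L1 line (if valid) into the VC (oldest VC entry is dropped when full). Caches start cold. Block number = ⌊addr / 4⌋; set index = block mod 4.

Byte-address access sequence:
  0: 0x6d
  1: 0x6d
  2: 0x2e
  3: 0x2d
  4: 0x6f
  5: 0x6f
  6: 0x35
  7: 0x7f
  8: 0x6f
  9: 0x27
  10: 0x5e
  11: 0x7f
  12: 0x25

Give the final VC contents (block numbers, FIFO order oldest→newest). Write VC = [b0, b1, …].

0: 0x6d (blk 27, set 3) → MISS  vc=[]
1: 0x6d (blk 27, set 3) → L1-HIT  vc=[]
2: 0x2e (blk 11, set 3) → MISS  vc=[27]
3: 0x2d (blk 11, set 3) → L1-HIT  vc=[27]
4: 0x6f (blk 27, set 3) → VC-HIT  vc=[11]
5: 0x6f (blk 27, set 3) → L1-HIT  vc=[11]
6: 0x35 (blk 13, set 1) → MISS  vc=[11]
7: 0x7f (blk 31, set 3) → MISS  vc=[11, 27]
8: 0x6f (blk 27, set 3) → VC-HIT  vc=[11, 31]
9: 0x27 (blk 9, set 1) → MISS  vc=[11, 31, 13]
10: 0x5e (blk 23, set 3) → MISS  vc=[11, 31, 13, 27]
11: 0x7f (blk 31, set 3) → VC-HIT  vc=[11, 23, 13, 27]
12: 0x25 (blk 9, set 1) → L1-HIT  vc=[11, 23, 13, 27]

VC = [11, 23, 13, 27]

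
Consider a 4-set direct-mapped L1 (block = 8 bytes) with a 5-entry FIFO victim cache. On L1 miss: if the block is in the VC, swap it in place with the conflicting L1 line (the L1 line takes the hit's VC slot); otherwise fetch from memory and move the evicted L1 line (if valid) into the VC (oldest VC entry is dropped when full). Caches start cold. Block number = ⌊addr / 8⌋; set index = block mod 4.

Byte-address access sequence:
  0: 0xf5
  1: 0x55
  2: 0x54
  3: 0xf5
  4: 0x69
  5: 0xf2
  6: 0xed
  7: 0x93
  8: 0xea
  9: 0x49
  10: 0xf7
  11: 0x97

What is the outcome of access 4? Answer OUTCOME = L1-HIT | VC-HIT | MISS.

OUTCOME = MISS

  [0] addr=0xf5 blk=30 s=2: MISS | VC []
  [1] addr=0x55 blk=10 s=2: MISS | VC [30]
  [2] addr=0x54 blk=10 s=2: L1-HIT | VC [30]
  [3] addr=0xf5 blk=30 s=2: VC-HIT | VC [10]
  [4] addr=0x69 blk=13 s=1: MISS | VC [10]
  [5] addr=0xf2 blk=30 s=2: L1-HIT | VC [10]
  [6] addr=0xed blk=29 s=1: MISS | VC [10, 13]
  [7] addr=0x93 blk=18 s=2: MISS | VC [10, 13, 30]
  [8] addr=0xea blk=29 s=1: L1-HIT | VC [10, 13, 30]
  [9] addr=0x49 blk=9 s=1: MISS | VC [10, 13, 30, 29]
  [10] addr=0xf7 blk=30 s=2: VC-HIT | VC [10, 13, 18, 29]
  [11] addr=0x97 blk=18 s=2: VC-HIT | VC [10, 13, 30, 29]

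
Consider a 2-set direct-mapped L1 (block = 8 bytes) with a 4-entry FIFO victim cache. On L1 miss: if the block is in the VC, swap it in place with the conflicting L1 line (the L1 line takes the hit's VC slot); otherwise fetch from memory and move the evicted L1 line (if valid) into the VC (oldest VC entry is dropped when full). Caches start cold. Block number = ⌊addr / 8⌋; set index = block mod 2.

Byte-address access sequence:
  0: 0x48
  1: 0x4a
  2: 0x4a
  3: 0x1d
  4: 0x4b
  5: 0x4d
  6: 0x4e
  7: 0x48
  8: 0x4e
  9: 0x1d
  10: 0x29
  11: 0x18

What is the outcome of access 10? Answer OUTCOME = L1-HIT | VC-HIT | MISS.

OUTCOME = MISS

#0 0x48→b9/s1 MISS; vc=[]
#1 0x4a→b9/s1 L1-HIT; vc=[]
#2 0x4a→b9/s1 L1-HIT; vc=[]
#3 0x1d→b3/s1 MISS; vc=[9]
#4 0x4b→b9/s1 VC-HIT; vc=[3]
#5 0x4d→b9/s1 L1-HIT; vc=[3]
#6 0x4e→b9/s1 L1-HIT; vc=[3]
#7 0x48→b9/s1 L1-HIT; vc=[3]
#8 0x4e→b9/s1 L1-HIT; vc=[3]
#9 0x1d→b3/s1 VC-HIT; vc=[9]
#10 0x29→b5/s1 MISS; vc=[9,3]
#11 0x18→b3/s1 VC-HIT; vc=[9,5]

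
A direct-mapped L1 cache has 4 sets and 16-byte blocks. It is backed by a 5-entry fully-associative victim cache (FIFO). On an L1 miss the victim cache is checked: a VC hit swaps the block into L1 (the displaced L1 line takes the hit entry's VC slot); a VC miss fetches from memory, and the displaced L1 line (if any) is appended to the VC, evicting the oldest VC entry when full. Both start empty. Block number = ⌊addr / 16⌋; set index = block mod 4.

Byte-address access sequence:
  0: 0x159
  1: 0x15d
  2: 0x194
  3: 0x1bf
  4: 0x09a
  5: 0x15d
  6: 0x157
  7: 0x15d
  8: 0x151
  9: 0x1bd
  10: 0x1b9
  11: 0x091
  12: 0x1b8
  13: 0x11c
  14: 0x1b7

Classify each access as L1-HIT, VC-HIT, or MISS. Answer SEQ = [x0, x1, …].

  [0] addr=0x159 blk=21 s=1: MISS | VC []
  [1] addr=0x15d blk=21 s=1: L1-HIT | VC []
  [2] addr=0x194 blk=25 s=1: MISS | VC [21]
  [3] addr=0x1bf blk=27 s=3: MISS | VC [21]
  [4] addr=0x9a blk=9 s=1: MISS | VC [21, 25]
  [5] addr=0x15d blk=21 s=1: VC-HIT | VC [9, 25]
  [6] addr=0x157 blk=21 s=1: L1-HIT | VC [9, 25]
  [7] addr=0x15d blk=21 s=1: L1-HIT | VC [9, 25]
  [8] addr=0x151 blk=21 s=1: L1-HIT | VC [9, 25]
  [9] addr=0x1bd blk=27 s=3: L1-HIT | VC [9, 25]
  [10] addr=0x1b9 blk=27 s=3: L1-HIT | VC [9, 25]
  [11] addr=0x91 blk=9 s=1: VC-HIT | VC [21, 25]
  [12] addr=0x1b8 blk=27 s=3: L1-HIT | VC [21, 25]
  [13] addr=0x11c blk=17 s=1: MISS | VC [21, 25, 9]
  [14] addr=0x1b7 blk=27 s=3: L1-HIT | VC [21, 25, 9]

SEQ = [MISS, L1-HIT, MISS, MISS, MISS, VC-HIT, L1-HIT, L1-HIT, L1-HIT, L1-HIT, L1-HIT, VC-HIT, L1-HIT, MISS, L1-HIT]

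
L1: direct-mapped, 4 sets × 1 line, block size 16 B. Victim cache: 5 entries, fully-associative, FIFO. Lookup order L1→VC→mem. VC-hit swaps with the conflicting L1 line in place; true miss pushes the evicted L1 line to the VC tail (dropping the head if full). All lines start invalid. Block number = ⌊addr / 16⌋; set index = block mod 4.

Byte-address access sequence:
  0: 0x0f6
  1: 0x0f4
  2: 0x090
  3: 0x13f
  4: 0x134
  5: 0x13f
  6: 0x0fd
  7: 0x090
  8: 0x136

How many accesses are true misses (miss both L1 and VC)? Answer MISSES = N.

MISSES = 3

  [0] addr=0xf6 blk=15 s=3: MISS | VC []
  [1] addr=0xf4 blk=15 s=3: L1-HIT | VC []
  [2] addr=0x90 blk=9 s=1: MISS | VC []
  [3] addr=0x13f blk=19 s=3: MISS | VC [15]
  [4] addr=0x134 blk=19 s=3: L1-HIT | VC [15]
  [5] addr=0x13f blk=19 s=3: L1-HIT | VC [15]
  [6] addr=0xfd blk=15 s=3: VC-HIT | VC [19]
  [7] addr=0x90 blk=9 s=1: L1-HIT | VC [19]
  [8] addr=0x136 blk=19 s=3: VC-HIT | VC [15]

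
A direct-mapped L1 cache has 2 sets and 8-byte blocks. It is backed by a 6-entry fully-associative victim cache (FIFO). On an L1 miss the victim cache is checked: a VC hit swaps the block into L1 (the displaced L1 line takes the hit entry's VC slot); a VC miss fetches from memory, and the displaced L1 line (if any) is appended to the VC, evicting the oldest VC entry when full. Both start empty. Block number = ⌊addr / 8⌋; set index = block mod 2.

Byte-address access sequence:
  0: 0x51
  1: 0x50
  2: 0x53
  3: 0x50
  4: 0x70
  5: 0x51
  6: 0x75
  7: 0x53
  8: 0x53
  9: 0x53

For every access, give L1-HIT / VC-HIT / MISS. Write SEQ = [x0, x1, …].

SEQ = [MISS, L1-HIT, L1-HIT, L1-HIT, MISS, VC-HIT, VC-HIT, VC-HIT, L1-HIT, L1-HIT]

  [0] addr=0x51 blk=10 s=0: MISS | VC []
  [1] addr=0x50 blk=10 s=0: L1-HIT | VC []
  [2] addr=0x53 blk=10 s=0: L1-HIT | VC []
  [3] addr=0x50 blk=10 s=0: L1-HIT | VC []
  [4] addr=0x70 blk=14 s=0: MISS | VC [10]
  [5] addr=0x51 blk=10 s=0: VC-HIT | VC [14]
  [6] addr=0x75 blk=14 s=0: VC-HIT | VC [10]
  [7] addr=0x53 blk=10 s=0: VC-HIT | VC [14]
  [8] addr=0x53 blk=10 s=0: L1-HIT | VC [14]
  [9] addr=0x53 blk=10 s=0: L1-HIT | VC [14]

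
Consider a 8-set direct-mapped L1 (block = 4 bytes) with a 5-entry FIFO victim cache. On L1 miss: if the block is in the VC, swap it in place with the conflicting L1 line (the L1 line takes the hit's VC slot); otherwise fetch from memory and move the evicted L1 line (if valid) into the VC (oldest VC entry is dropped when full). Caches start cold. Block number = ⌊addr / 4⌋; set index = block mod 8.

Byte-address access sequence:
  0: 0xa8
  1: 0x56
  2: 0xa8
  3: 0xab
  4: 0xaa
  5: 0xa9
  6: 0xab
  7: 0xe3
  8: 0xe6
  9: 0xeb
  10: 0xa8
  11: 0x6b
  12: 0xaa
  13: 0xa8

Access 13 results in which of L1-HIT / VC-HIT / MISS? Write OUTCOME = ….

OUTCOME = L1-HIT

0: 0xa8 (blk 42, set 2) → MISS  vc=[]
1: 0x56 (blk 21, set 5) → MISS  vc=[]
2: 0xa8 (blk 42, set 2) → L1-HIT  vc=[]
3: 0xab (blk 42, set 2) → L1-HIT  vc=[]
4: 0xaa (blk 42, set 2) → L1-HIT  vc=[]
5: 0xa9 (blk 42, set 2) → L1-HIT  vc=[]
6: 0xab (blk 42, set 2) → L1-HIT  vc=[]
7: 0xe3 (blk 56, set 0) → MISS  vc=[]
8: 0xe6 (blk 57, set 1) → MISS  vc=[]
9: 0xeb (blk 58, set 2) → MISS  vc=[42]
10: 0xa8 (blk 42, set 2) → VC-HIT  vc=[58]
11: 0x6b (blk 26, set 2) → MISS  vc=[58, 42]
12: 0xaa (blk 42, set 2) → VC-HIT  vc=[58, 26]
13: 0xa8 (blk 42, set 2) → L1-HIT  vc=[58, 26]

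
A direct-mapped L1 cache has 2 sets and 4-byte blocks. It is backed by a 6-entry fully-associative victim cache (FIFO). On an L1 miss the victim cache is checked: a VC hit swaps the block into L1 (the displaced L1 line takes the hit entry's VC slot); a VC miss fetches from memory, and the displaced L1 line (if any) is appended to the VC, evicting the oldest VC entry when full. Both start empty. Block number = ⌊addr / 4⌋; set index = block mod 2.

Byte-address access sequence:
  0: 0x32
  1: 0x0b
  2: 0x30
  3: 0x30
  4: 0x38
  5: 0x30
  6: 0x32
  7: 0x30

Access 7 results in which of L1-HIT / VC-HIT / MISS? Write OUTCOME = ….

  [0] addr=0x32 blk=12 s=0: MISS | VC []
  [1] addr=0xb blk=2 s=0: MISS | VC [12]
  [2] addr=0x30 blk=12 s=0: VC-HIT | VC [2]
  [3] addr=0x30 blk=12 s=0: L1-HIT | VC [2]
  [4] addr=0x38 blk=14 s=0: MISS | VC [2, 12]
  [5] addr=0x30 blk=12 s=0: VC-HIT | VC [2, 14]
  [6] addr=0x32 blk=12 s=0: L1-HIT | VC [2, 14]
  [7] addr=0x30 blk=12 s=0: L1-HIT | VC [2, 14]

OUTCOME = L1-HIT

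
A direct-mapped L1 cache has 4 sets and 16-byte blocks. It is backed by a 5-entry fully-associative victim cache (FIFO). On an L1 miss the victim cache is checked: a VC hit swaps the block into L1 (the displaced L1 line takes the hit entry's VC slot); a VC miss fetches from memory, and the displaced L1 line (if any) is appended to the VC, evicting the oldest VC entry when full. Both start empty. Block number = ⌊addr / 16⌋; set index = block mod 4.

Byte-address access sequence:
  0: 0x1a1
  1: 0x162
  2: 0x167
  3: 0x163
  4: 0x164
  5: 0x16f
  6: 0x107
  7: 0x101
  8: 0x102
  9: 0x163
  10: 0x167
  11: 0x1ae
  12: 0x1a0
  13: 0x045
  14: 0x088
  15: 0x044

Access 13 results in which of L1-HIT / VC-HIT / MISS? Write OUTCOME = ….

OUTCOME = MISS

  [0] addr=0x1a1 blk=26 s=2: MISS | VC []
  [1] addr=0x162 blk=22 s=2: MISS | VC [26]
  [2] addr=0x167 blk=22 s=2: L1-HIT | VC [26]
  [3] addr=0x163 blk=22 s=2: L1-HIT | VC [26]
  [4] addr=0x164 blk=22 s=2: L1-HIT | VC [26]
  [5] addr=0x16f blk=22 s=2: L1-HIT | VC [26]
  [6] addr=0x107 blk=16 s=0: MISS | VC [26]
  [7] addr=0x101 blk=16 s=0: L1-HIT | VC [26]
  [8] addr=0x102 blk=16 s=0: L1-HIT | VC [26]
  [9] addr=0x163 blk=22 s=2: L1-HIT | VC [26]
  [10] addr=0x167 blk=22 s=2: L1-HIT | VC [26]
  [11] addr=0x1ae blk=26 s=2: VC-HIT | VC [22]
  [12] addr=0x1a0 blk=26 s=2: L1-HIT | VC [22]
  [13] addr=0x45 blk=4 s=0: MISS | VC [22, 16]
  [14] addr=0x88 blk=8 s=0: MISS | VC [22, 16, 4]
  [15] addr=0x44 blk=4 s=0: VC-HIT | VC [22, 16, 8]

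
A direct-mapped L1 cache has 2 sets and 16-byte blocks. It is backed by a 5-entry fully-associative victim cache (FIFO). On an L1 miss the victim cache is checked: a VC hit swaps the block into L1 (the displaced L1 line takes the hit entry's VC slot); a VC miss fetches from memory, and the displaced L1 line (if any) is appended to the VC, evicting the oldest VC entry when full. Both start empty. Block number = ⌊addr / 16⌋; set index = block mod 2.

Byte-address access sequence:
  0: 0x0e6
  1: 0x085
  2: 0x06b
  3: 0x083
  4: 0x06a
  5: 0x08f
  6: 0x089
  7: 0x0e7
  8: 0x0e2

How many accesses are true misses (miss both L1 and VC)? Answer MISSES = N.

  [0] addr=0xe6 blk=14 s=0: MISS | VC []
  [1] addr=0x85 blk=8 s=0: MISS | VC [14]
  [2] addr=0x6b blk=6 s=0: MISS | VC [14, 8]
  [3] addr=0x83 blk=8 s=0: VC-HIT | VC [14, 6]
  [4] addr=0x6a blk=6 s=0: VC-HIT | VC [14, 8]
  [5] addr=0x8f blk=8 s=0: VC-HIT | VC [14, 6]
  [6] addr=0x89 blk=8 s=0: L1-HIT | VC [14, 6]
  [7] addr=0xe7 blk=14 s=0: VC-HIT | VC [8, 6]
  [8] addr=0xe2 blk=14 s=0: L1-HIT | VC [8, 6]

MISSES = 3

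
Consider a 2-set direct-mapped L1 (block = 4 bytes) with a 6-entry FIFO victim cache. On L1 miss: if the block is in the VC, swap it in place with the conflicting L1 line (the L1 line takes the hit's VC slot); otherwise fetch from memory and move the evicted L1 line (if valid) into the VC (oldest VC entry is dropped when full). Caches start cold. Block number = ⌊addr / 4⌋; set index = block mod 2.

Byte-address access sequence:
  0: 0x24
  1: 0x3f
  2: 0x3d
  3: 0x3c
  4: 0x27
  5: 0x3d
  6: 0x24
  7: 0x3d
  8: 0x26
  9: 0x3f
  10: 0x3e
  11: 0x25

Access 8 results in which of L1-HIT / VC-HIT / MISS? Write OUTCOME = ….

OUTCOME = VC-HIT

0: 0x24 (blk 9, set 1) → MISS  vc=[]
1: 0x3f (blk 15, set 1) → MISS  vc=[9]
2: 0x3d (blk 15, set 1) → L1-HIT  vc=[9]
3: 0x3c (blk 15, set 1) → L1-HIT  vc=[9]
4: 0x27 (blk 9, set 1) → VC-HIT  vc=[15]
5: 0x3d (blk 15, set 1) → VC-HIT  vc=[9]
6: 0x24 (blk 9, set 1) → VC-HIT  vc=[15]
7: 0x3d (blk 15, set 1) → VC-HIT  vc=[9]
8: 0x26 (blk 9, set 1) → VC-HIT  vc=[15]
9: 0x3f (blk 15, set 1) → VC-HIT  vc=[9]
10: 0x3e (blk 15, set 1) → L1-HIT  vc=[9]
11: 0x25 (blk 9, set 1) → VC-HIT  vc=[15]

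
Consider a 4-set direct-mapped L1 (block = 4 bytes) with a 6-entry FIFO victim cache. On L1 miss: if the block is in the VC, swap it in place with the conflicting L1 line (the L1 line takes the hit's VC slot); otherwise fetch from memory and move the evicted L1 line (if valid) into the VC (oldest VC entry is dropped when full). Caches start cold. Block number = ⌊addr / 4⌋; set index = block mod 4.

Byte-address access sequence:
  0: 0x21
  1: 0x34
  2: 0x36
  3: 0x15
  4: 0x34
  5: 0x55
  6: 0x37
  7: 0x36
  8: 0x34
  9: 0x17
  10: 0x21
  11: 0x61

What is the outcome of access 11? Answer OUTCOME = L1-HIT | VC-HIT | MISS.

OUTCOME = MISS

#0 0x21→b8/s0 MISS; vc=[]
#1 0x34→b13/s1 MISS; vc=[]
#2 0x36→b13/s1 L1-HIT; vc=[]
#3 0x15→b5/s1 MISS; vc=[13]
#4 0x34→b13/s1 VC-HIT; vc=[5]
#5 0x55→b21/s1 MISS; vc=[5,13]
#6 0x37→b13/s1 VC-HIT; vc=[5,21]
#7 0x36→b13/s1 L1-HIT; vc=[5,21]
#8 0x34→b13/s1 L1-HIT; vc=[5,21]
#9 0x17→b5/s1 VC-HIT; vc=[13,21]
#10 0x21→b8/s0 L1-HIT; vc=[13,21]
#11 0x61→b24/s0 MISS; vc=[13,21,8]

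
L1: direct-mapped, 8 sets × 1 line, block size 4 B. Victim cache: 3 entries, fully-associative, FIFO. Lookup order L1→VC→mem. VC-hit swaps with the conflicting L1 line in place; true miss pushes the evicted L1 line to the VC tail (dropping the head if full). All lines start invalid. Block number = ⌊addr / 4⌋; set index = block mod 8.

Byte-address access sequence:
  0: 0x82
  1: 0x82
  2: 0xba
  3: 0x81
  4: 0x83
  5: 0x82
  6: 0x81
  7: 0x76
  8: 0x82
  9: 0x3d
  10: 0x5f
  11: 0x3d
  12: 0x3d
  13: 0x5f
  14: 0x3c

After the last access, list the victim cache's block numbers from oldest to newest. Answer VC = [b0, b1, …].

#0 0x82→b32/s0 MISS; vc=[]
#1 0x82→b32/s0 L1-HIT; vc=[]
#2 0xba→b46/s6 MISS; vc=[]
#3 0x81→b32/s0 L1-HIT; vc=[]
#4 0x83→b32/s0 L1-HIT; vc=[]
#5 0x82→b32/s0 L1-HIT; vc=[]
#6 0x81→b32/s0 L1-HIT; vc=[]
#7 0x76→b29/s5 MISS; vc=[]
#8 0x82→b32/s0 L1-HIT; vc=[]
#9 0x3d→b15/s7 MISS; vc=[]
#10 0x5f→b23/s7 MISS; vc=[15]
#11 0x3d→b15/s7 VC-HIT; vc=[23]
#12 0x3d→b15/s7 L1-HIT; vc=[23]
#13 0x5f→b23/s7 VC-HIT; vc=[15]
#14 0x3c→b15/s7 VC-HIT; vc=[23]

VC = [23]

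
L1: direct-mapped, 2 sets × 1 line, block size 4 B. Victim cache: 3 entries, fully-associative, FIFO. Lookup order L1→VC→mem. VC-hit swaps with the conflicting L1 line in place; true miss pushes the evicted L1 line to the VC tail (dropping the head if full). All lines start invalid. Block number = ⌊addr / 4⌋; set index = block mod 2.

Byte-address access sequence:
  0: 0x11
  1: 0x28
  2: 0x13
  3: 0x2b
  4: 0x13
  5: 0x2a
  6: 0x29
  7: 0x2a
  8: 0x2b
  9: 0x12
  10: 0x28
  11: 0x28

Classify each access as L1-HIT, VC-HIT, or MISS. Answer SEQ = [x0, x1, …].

0: 0x11 (blk 4, set 0) → MISS  vc=[]
1: 0x28 (blk 10, set 0) → MISS  vc=[4]
2: 0x13 (blk 4, set 0) → VC-HIT  vc=[10]
3: 0x2b (blk 10, set 0) → VC-HIT  vc=[4]
4: 0x13 (blk 4, set 0) → VC-HIT  vc=[10]
5: 0x2a (blk 10, set 0) → VC-HIT  vc=[4]
6: 0x29 (blk 10, set 0) → L1-HIT  vc=[4]
7: 0x2a (blk 10, set 0) → L1-HIT  vc=[4]
8: 0x2b (blk 10, set 0) → L1-HIT  vc=[4]
9: 0x12 (blk 4, set 0) → VC-HIT  vc=[10]
10: 0x28 (blk 10, set 0) → VC-HIT  vc=[4]
11: 0x28 (blk 10, set 0) → L1-HIT  vc=[4]

SEQ = [MISS, MISS, VC-HIT, VC-HIT, VC-HIT, VC-HIT, L1-HIT, L1-HIT, L1-HIT, VC-HIT, VC-HIT, L1-HIT]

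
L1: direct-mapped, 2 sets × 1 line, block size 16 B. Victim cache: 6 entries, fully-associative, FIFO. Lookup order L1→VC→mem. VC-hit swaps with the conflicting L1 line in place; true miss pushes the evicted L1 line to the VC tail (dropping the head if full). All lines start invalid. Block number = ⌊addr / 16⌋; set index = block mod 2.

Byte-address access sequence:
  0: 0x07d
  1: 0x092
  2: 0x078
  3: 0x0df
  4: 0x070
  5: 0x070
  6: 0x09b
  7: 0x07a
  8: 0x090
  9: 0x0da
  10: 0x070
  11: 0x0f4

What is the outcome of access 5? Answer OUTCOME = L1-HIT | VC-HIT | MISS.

OUTCOME = L1-HIT

#0 0x7d→b7/s1 MISS; vc=[]
#1 0x92→b9/s1 MISS; vc=[7]
#2 0x78→b7/s1 VC-HIT; vc=[9]
#3 0xdf→b13/s1 MISS; vc=[9,7]
#4 0x70→b7/s1 VC-HIT; vc=[9,13]
#5 0x70→b7/s1 L1-HIT; vc=[9,13]
#6 0x9b→b9/s1 VC-HIT; vc=[7,13]
#7 0x7a→b7/s1 VC-HIT; vc=[9,13]
#8 0x90→b9/s1 VC-HIT; vc=[7,13]
#9 0xda→b13/s1 VC-HIT; vc=[7,9]
#10 0x70→b7/s1 VC-HIT; vc=[13,9]
#11 0xf4→b15/s1 MISS; vc=[13,9,7]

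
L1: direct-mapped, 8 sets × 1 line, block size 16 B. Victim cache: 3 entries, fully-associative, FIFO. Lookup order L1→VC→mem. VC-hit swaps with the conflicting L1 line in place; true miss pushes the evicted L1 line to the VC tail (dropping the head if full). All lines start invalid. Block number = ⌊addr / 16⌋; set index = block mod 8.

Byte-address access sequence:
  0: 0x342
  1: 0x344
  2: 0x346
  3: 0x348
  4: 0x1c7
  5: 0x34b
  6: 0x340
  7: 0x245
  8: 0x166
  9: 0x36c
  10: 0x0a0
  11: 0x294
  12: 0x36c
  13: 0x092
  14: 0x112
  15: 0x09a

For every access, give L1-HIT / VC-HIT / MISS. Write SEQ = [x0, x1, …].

#0 0x342→b52/s4 MISS; vc=[]
#1 0x344→b52/s4 L1-HIT; vc=[]
#2 0x346→b52/s4 L1-HIT; vc=[]
#3 0x348→b52/s4 L1-HIT; vc=[]
#4 0x1c7→b28/s4 MISS; vc=[52]
#5 0x34b→b52/s4 VC-HIT; vc=[28]
#6 0x340→b52/s4 L1-HIT; vc=[28]
#7 0x245→b36/s4 MISS; vc=[28,52]
#8 0x166→b22/s6 MISS; vc=[28,52]
#9 0x36c→b54/s6 MISS; vc=[28,52,22]
#10 0xa0→b10/s2 MISS; vc=[28,52,22]
#11 0x294→b41/s1 MISS; vc=[28,52,22]
#12 0x36c→b54/s6 L1-HIT; vc=[28,52,22]
#13 0x92→b9/s1 MISS; vc=[52,22,41]
#14 0x112→b17/s1 MISS; vc=[22,41,9]
#15 0x9a→b9/s1 VC-HIT; vc=[22,41,17]

SEQ = [MISS, L1-HIT, L1-HIT, L1-HIT, MISS, VC-HIT, L1-HIT, MISS, MISS, MISS, MISS, MISS, L1-HIT, MISS, MISS, VC-HIT]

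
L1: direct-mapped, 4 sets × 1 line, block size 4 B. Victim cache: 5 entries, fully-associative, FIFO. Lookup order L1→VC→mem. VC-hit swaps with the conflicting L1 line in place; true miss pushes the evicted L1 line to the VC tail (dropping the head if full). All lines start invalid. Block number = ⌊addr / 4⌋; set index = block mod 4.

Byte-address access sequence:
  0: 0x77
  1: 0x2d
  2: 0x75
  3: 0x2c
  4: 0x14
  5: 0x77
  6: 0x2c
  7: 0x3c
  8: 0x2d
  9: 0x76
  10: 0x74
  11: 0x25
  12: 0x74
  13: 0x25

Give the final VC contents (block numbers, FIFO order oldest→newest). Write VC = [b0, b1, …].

0: 0x77 (blk 29, set 1) → MISS  vc=[]
1: 0x2d (blk 11, set 3) → MISS  vc=[]
2: 0x75 (blk 29, set 1) → L1-HIT  vc=[]
3: 0x2c (blk 11, set 3) → L1-HIT  vc=[]
4: 0x14 (blk 5, set 1) → MISS  vc=[29]
5: 0x77 (blk 29, set 1) → VC-HIT  vc=[5]
6: 0x2c (blk 11, set 3) → L1-HIT  vc=[5]
7: 0x3c (blk 15, set 3) → MISS  vc=[5, 11]
8: 0x2d (blk 11, set 3) → VC-HIT  vc=[5, 15]
9: 0x76 (blk 29, set 1) → L1-HIT  vc=[5, 15]
10: 0x74 (blk 29, set 1) → L1-HIT  vc=[5, 15]
11: 0x25 (blk 9, set 1) → MISS  vc=[5, 15, 29]
12: 0x74 (blk 29, set 1) → VC-HIT  vc=[5, 15, 9]
13: 0x25 (blk 9, set 1) → VC-HIT  vc=[5, 15, 29]

VC = [5, 15, 29]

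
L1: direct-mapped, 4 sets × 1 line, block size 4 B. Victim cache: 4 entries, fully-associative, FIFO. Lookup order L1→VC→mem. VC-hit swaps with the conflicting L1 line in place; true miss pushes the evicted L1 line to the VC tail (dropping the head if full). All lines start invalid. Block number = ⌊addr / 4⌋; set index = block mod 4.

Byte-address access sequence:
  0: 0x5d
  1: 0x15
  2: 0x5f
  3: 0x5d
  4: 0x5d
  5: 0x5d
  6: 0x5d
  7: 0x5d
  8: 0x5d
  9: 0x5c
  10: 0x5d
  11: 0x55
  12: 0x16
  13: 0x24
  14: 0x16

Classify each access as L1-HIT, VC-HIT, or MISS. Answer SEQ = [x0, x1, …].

SEQ = [MISS, MISS, L1-HIT, L1-HIT, L1-HIT, L1-HIT, L1-HIT, L1-HIT, L1-HIT, L1-HIT, L1-HIT, MISS, VC-HIT, MISS, VC-HIT]

0: 0x5d (blk 23, set 3) → MISS  vc=[]
1: 0x15 (blk 5, set 1) → MISS  vc=[]
2: 0x5f (blk 23, set 3) → L1-HIT  vc=[]
3: 0x5d (blk 23, set 3) → L1-HIT  vc=[]
4: 0x5d (blk 23, set 3) → L1-HIT  vc=[]
5: 0x5d (blk 23, set 3) → L1-HIT  vc=[]
6: 0x5d (blk 23, set 3) → L1-HIT  vc=[]
7: 0x5d (blk 23, set 3) → L1-HIT  vc=[]
8: 0x5d (blk 23, set 3) → L1-HIT  vc=[]
9: 0x5c (blk 23, set 3) → L1-HIT  vc=[]
10: 0x5d (blk 23, set 3) → L1-HIT  vc=[]
11: 0x55 (blk 21, set 1) → MISS  vc=[5]
12: 0x16 (blk 5, set 1) → VC-HIT  vc=[21]
13: 0x24 (blk 9, set 1) → MISS  vc=[21, 5]
14: 0x16 (blk 5, set 1) → VC-HIT  vc=[21, 9]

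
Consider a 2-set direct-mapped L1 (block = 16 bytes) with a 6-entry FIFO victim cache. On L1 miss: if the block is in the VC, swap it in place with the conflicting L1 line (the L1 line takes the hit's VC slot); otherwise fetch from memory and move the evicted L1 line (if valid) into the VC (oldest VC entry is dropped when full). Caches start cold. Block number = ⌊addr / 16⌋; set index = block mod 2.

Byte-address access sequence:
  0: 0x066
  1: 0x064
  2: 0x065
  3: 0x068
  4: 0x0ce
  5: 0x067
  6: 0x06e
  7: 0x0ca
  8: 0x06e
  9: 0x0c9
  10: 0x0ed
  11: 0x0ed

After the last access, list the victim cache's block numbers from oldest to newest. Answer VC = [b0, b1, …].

VC = [6, 12]

  [0] addr=0x66 blk=6 s=0: MISS | VC []
  [1] addr=0x64 blk=6 s=0: L1-HIT | VC []
  [2] addr=0x65 blk=6 s=0: L1-HIT | VC []
  [3] addr=0x68 blk=6 s=0: L1-HIT | VC []
  [4] addr=0xce blk=12 s=0: MISS | VC [6]
  [5] addr=0x67 blk=6 s=0: VC-HIT | VC [12]
  [6] addr=0x6e blk=6 s=0: L1-HIT | VC [12]
  [7] addr=0xca blk=12 s=0: VC-HIT | VC [6]
  [8] addr=0x6e blk=6 s=0: VC-HIT | VC [12]
  [9] addr=0xc9 blk=12 s=0: VC-HIT | VC [6]
  [10] addr=0xed blk=14 s=0: MISS | VC [6, 12]
  [11] addr=0xed blk=14 s=0: L1-HIT | VC [6, 12]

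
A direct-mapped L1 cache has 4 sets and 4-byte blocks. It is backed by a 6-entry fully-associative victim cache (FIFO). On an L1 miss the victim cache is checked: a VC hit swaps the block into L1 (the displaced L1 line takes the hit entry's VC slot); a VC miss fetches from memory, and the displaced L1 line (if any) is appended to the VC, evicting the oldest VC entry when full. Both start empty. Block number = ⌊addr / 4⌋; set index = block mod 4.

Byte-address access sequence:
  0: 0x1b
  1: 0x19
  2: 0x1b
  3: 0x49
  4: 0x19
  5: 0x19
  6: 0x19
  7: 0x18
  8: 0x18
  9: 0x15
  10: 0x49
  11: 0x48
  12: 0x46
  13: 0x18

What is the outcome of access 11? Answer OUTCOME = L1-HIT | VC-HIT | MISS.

0: 0x1b (blk 6, set 2) → MISS  vc=[]
1: 0x19 (blk 6, set 2) → L1-HIT  vc=[]
2: 0x1b (blk 6, set 2) → L1-HIT  vc=[]
3: 0x49 (blk 18, set 2) → MISS  vc=[6]
4: 0x19 (blk 6, set 2) → VC-HIT  vc=[18]
5: 0x19 (blk 6, set 2) → L1-HIT  vc=[18]
6: 0x19 (blk 6, set 2) → L1-HIT  vc=[18]
7: 0x18 (blk 6, set 2) → L1-HIT  vc=[18]
8: 0x18 (blk 6, set 2) → L1-HIT  vc=[18]
9: 0x15 (blk 5, set 1) → MISS  vc=[18]
10: 0x49 (blk 18, set 2) → VC-HIT  vc=[6]
11: 0x48 (blk 18, set 2) → L1-HIT  vc=[6]
12: 0x46 (blk 17, set 1) → MISS  vc=[6, 5]
13: 0x18 (blk 6, set 2) → VC-HIT  vc=[18, 5]

OUTCOME = L1-HIT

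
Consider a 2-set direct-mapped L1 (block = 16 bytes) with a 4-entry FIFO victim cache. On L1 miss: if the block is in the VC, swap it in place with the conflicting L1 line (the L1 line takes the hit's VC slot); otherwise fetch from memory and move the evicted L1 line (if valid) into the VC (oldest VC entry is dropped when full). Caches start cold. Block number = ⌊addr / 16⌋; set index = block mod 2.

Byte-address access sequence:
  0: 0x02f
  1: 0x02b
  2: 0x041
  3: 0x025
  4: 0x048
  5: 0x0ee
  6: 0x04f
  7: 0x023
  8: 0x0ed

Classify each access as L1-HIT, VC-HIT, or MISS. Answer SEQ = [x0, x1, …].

SEQ = [MISS, L1-HIT, MISS, VC-HIT, VC-HIT, MISS, VC-HIT, VC-HIT, VC-HIT]

#0 0x2f→b2/s0 MISS; vc=[]
#1 0x2b→b2/s0 L1-HIT; vc=[]
#2 0x41→b4/s0 MISS; vc=[2]
#3 0x25→b2/s0 VC-HIT; vc=[4]
#4 0x48→b4/s0 VC-HIT; vc=[2]
#5 0xee→b14/s0 MISS; vc=[2,4]
#6 0x4f→b4/s0 VC-HIT; vc=[2,14]
#7 0x23→b2/s0 VC-HIT; vc=[4,14]
#8 0xed→b14/s0 VC-HIT; vc=[4,2]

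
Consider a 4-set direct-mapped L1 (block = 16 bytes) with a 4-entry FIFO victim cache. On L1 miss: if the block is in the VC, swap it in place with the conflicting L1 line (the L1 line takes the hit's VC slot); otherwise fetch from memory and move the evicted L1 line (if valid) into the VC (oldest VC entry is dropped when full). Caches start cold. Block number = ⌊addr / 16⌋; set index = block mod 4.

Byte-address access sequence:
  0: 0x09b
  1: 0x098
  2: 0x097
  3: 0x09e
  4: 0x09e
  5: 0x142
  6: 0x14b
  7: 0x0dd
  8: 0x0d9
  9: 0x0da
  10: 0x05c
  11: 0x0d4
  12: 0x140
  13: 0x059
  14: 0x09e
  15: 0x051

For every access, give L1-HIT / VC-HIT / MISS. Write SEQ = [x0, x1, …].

  [0] addr=0x9b blk=9 s=1: MISS | VC []
  [1] addr=0x98 blk=9 s=1: L1-HIT | VC []
  [2] addr=0x97 blk=9 s=1: L1-HIT | VC []
  [3] addr=0x9e blk=9 s=1: L1-HIT | VC []
  [4] addr=0x9e blk=9 s=1: L1-HIT | VC []
  [5] addr=0x142 blk=20 s=0: MISS | VC []
  [6] addr=0x14b blk=20 s=0: L1-HIT | VC []
  [7] addr=0xdd blk=13 s=1: MISS | VC [9]
  [8] addr=0xd9 blk=13 s=1: L1-HIT | VC [9]
  [9] addr=0xda blk=13 s=1: L1-HIT | VC [9]
  [10] addr=0x5c blk=5 s=1: MISS | VC [9, 13]
  [11] addr=0xd4 blk=13 s=1: VC-HIT | VC [9, 5]
  [12] addr=0x140 blk=20 s=0: L1-HIT | VC [9, 5]
  [13] addr=0x59 blk=5 s=1: VC-HIT | VC [9, 13]
  [14] addr=0x9e blk=9 s=1: VC-HIT | VC [5, 13]
  [15] addr=0x51 blk=5 s=1: VC-HIT | VC [9, 13]

SEQ = [MISS, L1-HIT, L1-HIT, L1-HIT, L1-HIT, MISS, L1-HIT, MISS, L1-HIT, L1-HIT, MISS, VC-HIT, L1-HIT, VC-HIT, VC-HIT, VC-HIT]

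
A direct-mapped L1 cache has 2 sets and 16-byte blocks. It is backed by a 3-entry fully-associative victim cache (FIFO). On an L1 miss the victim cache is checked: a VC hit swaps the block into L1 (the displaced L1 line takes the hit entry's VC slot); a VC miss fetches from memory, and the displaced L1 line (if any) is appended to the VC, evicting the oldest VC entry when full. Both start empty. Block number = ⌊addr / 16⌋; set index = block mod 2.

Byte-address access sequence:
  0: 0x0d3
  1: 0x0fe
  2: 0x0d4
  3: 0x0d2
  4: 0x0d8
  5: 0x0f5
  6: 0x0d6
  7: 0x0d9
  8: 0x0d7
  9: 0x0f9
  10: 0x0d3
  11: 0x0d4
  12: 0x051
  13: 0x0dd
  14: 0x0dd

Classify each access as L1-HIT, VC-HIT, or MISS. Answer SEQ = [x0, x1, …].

SEQ = [MISS, MISS, VC-HIT, L1-HIT, L1-HIT, VC-HIT, VC-HIT, L1-HIT, L1-HIT, VC-HIT, VC-HIT, L1-HIT, MISS, VC-HIT, L1-HIT]

#0 0xd3→b13/s1 MISS; vc=[]
#1 0xfe→b15/s1 MISS; vc=[13]
#2 0xd4→b13/s1 VC-HIT; vc=[15]
#3 0xd2→b13/s1 L1-HIT; vc=[15]
#4 0xd8→b13/s1 L1-HIT; vc=[15]
#5 0xf5→b15/s1 VC-HIT; vc=[13]
#6 0xd6→b13/s1 VC-HIT; vc=[15]
#7 0xd9→b13/s1 L1-HIT; vc=[15]
#8 0xd7→b13/s1 L1-HIT; vc=[15]
#9 0xf9→b15/s1 VC-HIT; vc=[13]
#10 0xd3→b13/s1 VC-HIT; vc=[15]
#11 0xd4→b13/s1 L1-HIT; vc=[15]
#12 0x51→b5/s1 MISS; vc=[15,13]
#13 0xdd→b13/s1 VC-HIT; vc=[15,5]
#14 0xdd→b13/s1 L1-HIT; vc=[15,5]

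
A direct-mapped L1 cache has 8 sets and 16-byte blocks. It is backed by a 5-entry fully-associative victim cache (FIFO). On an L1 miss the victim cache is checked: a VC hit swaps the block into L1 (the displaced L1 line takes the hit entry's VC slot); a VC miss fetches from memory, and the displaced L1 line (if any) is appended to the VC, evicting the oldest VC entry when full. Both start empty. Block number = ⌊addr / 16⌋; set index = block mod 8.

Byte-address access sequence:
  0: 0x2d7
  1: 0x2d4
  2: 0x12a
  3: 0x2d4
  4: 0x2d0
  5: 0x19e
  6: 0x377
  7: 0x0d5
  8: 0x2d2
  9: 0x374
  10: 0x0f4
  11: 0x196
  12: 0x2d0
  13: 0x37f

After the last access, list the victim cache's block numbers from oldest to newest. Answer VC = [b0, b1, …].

  [0] addr=0x2d7 blk=45 s=5: MISS | VC []
  [1] addr=0x2d4 blk=45 s=5: L1-HIT | VC []
  [2] addr=0x12a blk=18 s=2: MISS | VC []
  [3] addr=0x2d4 blk=45 s=5: L1-HIT | VC []
  [4] addr=0x2d0 blk=45 s=5: L1-HIT | VC []
  [5] addr=0x19e blk=25 s=1: MISS | VC []
  [6] addr=0x377 blk=55 s=7: MISS | VC []
  [7] addr=0xd5 blk=13 s=5: MISS | VC [45]
  [8] addr=0x2d2 blk=45 s=5: VC-HIT | VC [13]
  [9] addr=0x374 blk=55 s=7: L1-HIT | VC [13]
  [10] addr=0xf4 blk=15 s=7: MISS | VC [13, 55]
  [11] addr=0x196 blk=25 s=1: L1-HIT | VC [13, 55]
  [12] addr=0x2d0 blk=45 s=5: L1-HIT | VC [13, 55]
  [13] addr=0x37f blk=55 s=7: VC-HIT | VC [13, 15]

VC = [13, 15]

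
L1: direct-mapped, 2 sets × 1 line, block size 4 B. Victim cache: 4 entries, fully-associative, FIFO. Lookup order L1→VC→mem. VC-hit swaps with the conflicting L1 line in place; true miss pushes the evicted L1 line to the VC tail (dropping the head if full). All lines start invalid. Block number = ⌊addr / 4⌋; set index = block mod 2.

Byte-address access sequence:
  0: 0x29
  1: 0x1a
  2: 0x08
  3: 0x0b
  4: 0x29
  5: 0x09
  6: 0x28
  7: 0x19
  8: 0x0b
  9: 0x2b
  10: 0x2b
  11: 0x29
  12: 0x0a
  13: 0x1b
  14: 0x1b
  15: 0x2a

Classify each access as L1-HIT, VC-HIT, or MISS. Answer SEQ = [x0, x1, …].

  [0] addr=0x29 blk=10 s=0: MISS | VC []
  [1] addr=0x1a blk=6 s=0: MISS | VC [10]
  [2] addr=0x8 blk=2 s=0: MISS | VC [10, 6]
  [3] addr=0xb blk=2 s=0: L1-HIT | VC [10, 6]
  [4] addr=0x29 blk=10 s=0: VC-HIT | VC [2, 6]
  [5] addr=0x9 blk=2 s=0: VC-HIT | VC [10, 6]
  [6] addr=0x28 blk=10 s=0: VC-HIT | VC [2, 6]
  [7] addr=0x19 blk=6 s=0: VC-HIT | VC [2, 10]
  [8] addr=0xb blk=2 s=0: VC-HIT | VC [6, 10]
  [9] addr=0x2b blk=10 s=0: VC-HIT | VC [6, 2]
  [10] addr=0x2b blk=10 s=0: L1-HIT | VC [6, 2]
  [11] addr=0x29 blk=10 s=0: L1-HIT | VC [6, 2]
  [12] addr=0xa blk=2 s=0: VC-HIT | VC [6, 10]
  [13] addr=0x1b blk=6 s=0: VC-HIT | VC [2, 10]
  [14] addr=0x1b blk=6 s=0: L1-HIT | VC [2, 10]
  [15] addr=0x2a blk=10 s=0: VC-HIT | VC [2, 6]

SEQ = [MISS, MISS, MISS, L1-HIT, VC-HIT, VC-HIT, VC-HIT, VC-HIT, VC-HIT, VC-HIT, L1-HIT, L1-HIT, VC-HIT, VC-HIT, L1-HIT, VC-HIT]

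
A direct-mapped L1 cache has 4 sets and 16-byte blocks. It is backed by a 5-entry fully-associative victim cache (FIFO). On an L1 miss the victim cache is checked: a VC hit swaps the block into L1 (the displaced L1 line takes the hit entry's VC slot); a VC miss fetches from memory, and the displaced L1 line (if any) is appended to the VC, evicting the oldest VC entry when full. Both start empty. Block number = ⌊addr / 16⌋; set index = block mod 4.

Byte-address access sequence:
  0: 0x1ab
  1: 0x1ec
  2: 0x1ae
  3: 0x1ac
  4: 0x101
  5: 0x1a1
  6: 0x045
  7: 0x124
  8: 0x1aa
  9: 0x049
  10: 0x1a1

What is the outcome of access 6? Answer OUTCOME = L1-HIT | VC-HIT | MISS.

#0 0x1ab→b26/s2 MISS; vc=[]
#1 0x1ec→b30/s2 MISS; vc=[26]
#2 0x1ae→b26/s2 VC-HIT; vc=[30]
#3 0x1ac→b26/s2 L1-HIT; vc=[30]
#4 0x101→b16/s0 MISS; vc=[30]
#5 0x1a1→b26/s2 L1-HIT; vc=[30]
#6 0x45→b4/s0 MISS; vc=[30,16]
#7 0x124→b18/s2 MISS; vc=[30,16,26]
#8 0x1aa→b26/s2 VC-HIT; vc=[30,16,18]
#9 0x49→b4/s0 L1-HIT; vc=[30,16,18]
#10 0x1a1→b26/s2 L1-HIT; vc=[30,16,18]

OUTCOME = MISS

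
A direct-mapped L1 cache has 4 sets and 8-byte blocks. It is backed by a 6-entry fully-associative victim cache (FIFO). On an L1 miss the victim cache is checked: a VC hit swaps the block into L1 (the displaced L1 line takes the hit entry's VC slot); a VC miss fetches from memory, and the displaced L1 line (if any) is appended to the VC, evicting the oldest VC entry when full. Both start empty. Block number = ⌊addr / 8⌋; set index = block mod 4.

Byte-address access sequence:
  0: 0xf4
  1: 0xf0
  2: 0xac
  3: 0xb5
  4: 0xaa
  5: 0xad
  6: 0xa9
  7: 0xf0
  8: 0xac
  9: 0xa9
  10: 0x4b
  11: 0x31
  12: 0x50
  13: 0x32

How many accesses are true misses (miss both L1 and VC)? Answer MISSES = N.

#0 0xf4→b30/s2 MISS; vc=[]
#1 0xf0→b30/s2 L1-HIT; vc=[]
#2 0xac→b21/s1 MISS; vc=[]
#3 0xb5→b22/s2 MISS; vc=[30]
#4 0xaa→b21/s1 L1-HIT; vc=[30]
#5 0xad→b21/s1 L1-HIT; vc=[30]
#6 0xa9→b21/s1 L1-HIT; vc=[30]
#7 0xf0→b30/s2 VC-HIT; vc=[22]
#8 0xac→b21/s1 L1-HIT; vc=[22]
#9 0xa9→b21/s1 L1-HIT; vc=[22]
#10 0x4b→b9/s1 MISS; vc=[22,21]
#11 0x31→b6/s2 MISS; vc=[22,21,30]
#12 0x50→b10/s2 MISS; vc=[22,21,30,6]
#13 0x32→b6/s2 VC-HIT; vc=[22,21,30,10]

MISSES = 6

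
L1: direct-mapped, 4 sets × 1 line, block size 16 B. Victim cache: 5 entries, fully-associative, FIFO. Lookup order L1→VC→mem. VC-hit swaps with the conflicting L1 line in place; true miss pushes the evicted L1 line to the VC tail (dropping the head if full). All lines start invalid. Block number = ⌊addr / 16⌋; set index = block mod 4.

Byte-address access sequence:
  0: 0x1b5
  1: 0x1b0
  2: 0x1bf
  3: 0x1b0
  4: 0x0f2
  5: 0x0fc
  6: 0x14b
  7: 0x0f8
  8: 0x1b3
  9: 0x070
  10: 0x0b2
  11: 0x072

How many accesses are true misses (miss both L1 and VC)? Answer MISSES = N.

  [0] addr=0x1b5 blk=27 s=3: MISS | VC []
  [1] addr=0x1b0 blk=27 s=3: L1-HIT | VC []
  [2] addr=0x1bf blk=27 s=3: L1-HIT | VC []
  [3] addr=0x1b0 blk=27 s=3: L1-HIT | VC []
  [4] addr=0xf2 blk=15 s=3: MISS | VC [27]
  [5] addr=0xfc blk=15 s=3: L1-HIT | VC [27]
  [6] addr=0x14b blk=20 s=0: MISS | VC [27]
  [7] addr=0xf8 blk=15 s=3: L1-HIT | VC [27]
  [8] addr=0x1b3 blk=27 s=3: VC-HIT | VC [15]
  [9] addr=0x70 blk=7 s=3: MISS | VC [15, 27]
  [10] addr=0xb2 blk=11 s=3: MISS | VC [15, 27, 7]
  [11] addr=0x72 blk=7 s=3: VC-HIT | VC [15, 27, 11]

MISSES = 5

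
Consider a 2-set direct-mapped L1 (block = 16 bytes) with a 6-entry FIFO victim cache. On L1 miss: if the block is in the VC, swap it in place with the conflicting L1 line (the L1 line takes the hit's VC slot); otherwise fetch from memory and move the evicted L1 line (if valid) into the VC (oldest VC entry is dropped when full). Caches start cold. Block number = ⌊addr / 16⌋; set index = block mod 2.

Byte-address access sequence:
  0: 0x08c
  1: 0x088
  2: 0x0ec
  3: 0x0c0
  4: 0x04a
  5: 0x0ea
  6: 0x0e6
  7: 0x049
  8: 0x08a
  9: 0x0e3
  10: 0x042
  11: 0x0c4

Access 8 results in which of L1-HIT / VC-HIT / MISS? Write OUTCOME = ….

OUTCOME = VC-HIT

0: 0x8c (blk 8, set 0) → MISS  vc=[]
1: 0x88 (blk 8, set 0) → L1-HIT  vc=[]
2: 0xec (blk 14, set 0) → MISS  vc=[8]
3: 0xc0 (blk 12, set 0) → MISS  vc=[8, 14]
4: 0x4a (blk 4, set 0) → MISS  vc=[8, 14, 12]
5: 0xea (blk 14, set 0) → VC-HIT  vc=[8, 4, 12]
6: 0xe6 (blk 14, set 0) → L1-HIT  vc=[8, 4, 12]
7: 0x49 (blk 4, set 0) → VC-HIT  vc=[8, 14, 12]
8: 0x8a (blk 8, set 0) → VC-HIT  vc=[4, 14, 12]
9: 0xe3 (blk 14, set 0) → VC-HIT  vc=[4, 8, 12]
10: 0x42 (blk 4, set 0) → VC-HIT  vc=[14, 8, 12]
11: 0xc4 (blk 12, set 0) → VC-HIT  vc=[14, 8, 4]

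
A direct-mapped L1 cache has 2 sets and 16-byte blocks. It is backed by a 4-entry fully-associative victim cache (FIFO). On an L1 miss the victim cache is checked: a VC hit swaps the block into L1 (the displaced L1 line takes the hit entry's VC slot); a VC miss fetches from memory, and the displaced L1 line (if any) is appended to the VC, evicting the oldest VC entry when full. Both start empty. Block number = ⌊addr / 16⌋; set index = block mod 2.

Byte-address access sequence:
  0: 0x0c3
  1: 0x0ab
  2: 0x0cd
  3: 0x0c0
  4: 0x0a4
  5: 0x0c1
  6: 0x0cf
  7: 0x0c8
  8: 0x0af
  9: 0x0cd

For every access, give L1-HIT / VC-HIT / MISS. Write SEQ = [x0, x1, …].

SEQ = [MISS, MISS, VC-HIT, L1-HIT, VC-HIT, VC-HIT, L1-HIT, L1-HIT, VC-HIT, VC-HIT]

0: 0xc3 (blk 12, set 0) → MISS  vc=[]
1: 0xab (blk 10, set 0) → MISS  vc=[12]
2: 0xcd (blk 12, set 0) → VC-HIT  vc=[10]
3: 0xc0 (blk 12, set 0) → L1-HIT  vc=[10]
4: 0xa4 (blk 10, set 0) → VC-HIT  vc=[12]
5: 0xc1 (blk 12, set 0) → VC-HIT  vc=[10]
6: 0xcf (blk 12, set 0) → L1-HIT  vc=[10]
7: 0xc8 (blk 12, set 0) → L1-HIT  vc=[10]
8: 0xaf (blk 10, set 0) → VC-HIT  vc=[12]
9: 0xcd (blk 12, set 0) → VC-HIT  vc=[10]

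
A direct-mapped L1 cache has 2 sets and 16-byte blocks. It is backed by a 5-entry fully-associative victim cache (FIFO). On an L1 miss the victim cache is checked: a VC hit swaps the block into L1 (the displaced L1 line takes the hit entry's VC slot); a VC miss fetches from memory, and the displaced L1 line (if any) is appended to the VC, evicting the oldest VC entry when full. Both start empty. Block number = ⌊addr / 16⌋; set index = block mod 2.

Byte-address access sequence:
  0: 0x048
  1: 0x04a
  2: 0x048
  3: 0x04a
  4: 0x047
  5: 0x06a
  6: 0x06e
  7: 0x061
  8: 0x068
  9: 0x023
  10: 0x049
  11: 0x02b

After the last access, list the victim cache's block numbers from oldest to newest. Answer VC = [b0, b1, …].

#0 0x48→b4/s0 MISS; vc=[]
#1 0x4a→b4/s0 L1-HIT; vc=[]
#2 0x48→b4/s0 L1-HIT; vc=[]
#3 0x4a→b4/s0 L1-HIT; vc=[]
#4 0x47→b4/s0 L1-HIT; vc=[]
#5 0x6a→b6/s0 MISS; vc=[4]
#6 0x6e→b6/s0 L1-HIT; vc=[4]
#7 0x61→b6/s0 L1-HIT; vc=[4]
#8 0x68→b6/s0 L1-HIT; vc=[4]
#9 0x23→b2/s0 MISS; vc=[4,6]
#10 0x49→b4/s0 VC-HIT; vc=[2,6]
#11 0x2b→b2/s0 VC-HIT; vc=[4,6]

VC = [4, 6]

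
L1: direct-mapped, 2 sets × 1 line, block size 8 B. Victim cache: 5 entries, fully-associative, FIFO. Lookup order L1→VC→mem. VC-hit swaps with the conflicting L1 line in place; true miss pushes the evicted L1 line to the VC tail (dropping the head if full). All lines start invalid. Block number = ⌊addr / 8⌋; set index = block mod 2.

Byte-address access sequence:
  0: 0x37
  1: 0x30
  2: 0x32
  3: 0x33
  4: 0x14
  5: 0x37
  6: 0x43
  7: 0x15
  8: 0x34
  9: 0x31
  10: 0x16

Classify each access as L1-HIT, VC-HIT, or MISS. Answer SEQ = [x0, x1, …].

SEQ = [MISS, L1-HIT, L1-HIT, L1-HIT, MISS, VC-HIT, MISS, VC-HIT, VC-HIT, L1-HIT, VC-HIT]

0: 0x37 (blk 6, set 0) → MISS  vc=[]
1: 0x30 (blk 6, set 0) → L1-HIT  vc=[]
2: 0x32 (blk 6, set 0) → L1-HIT  vc=[]
3: 0x33 (blk 6, set 0) → L1-HIT  vc=[]
4: 0x14 (blk 2, set 0) → MISS  vc=[6]
5: 0x37 (blk 6, set 0) → VC-HIT  vc=[2]
6: 0x43 (blk 8, set 0) → MISS  vc=[2, 6]
7: 0x15 (blk 2, set 0) → VC-HIT  vc=[8, 6]
8: 0x34 (blk 6, set 0) → VC-HIT  vc=[8, 2]
9: 0x31 (blk 6, set 0) → L1-HIT  vc=[8, 2]
10: 0x16 (blk 2, set 0) → VC-HIT  vc=[8, 6]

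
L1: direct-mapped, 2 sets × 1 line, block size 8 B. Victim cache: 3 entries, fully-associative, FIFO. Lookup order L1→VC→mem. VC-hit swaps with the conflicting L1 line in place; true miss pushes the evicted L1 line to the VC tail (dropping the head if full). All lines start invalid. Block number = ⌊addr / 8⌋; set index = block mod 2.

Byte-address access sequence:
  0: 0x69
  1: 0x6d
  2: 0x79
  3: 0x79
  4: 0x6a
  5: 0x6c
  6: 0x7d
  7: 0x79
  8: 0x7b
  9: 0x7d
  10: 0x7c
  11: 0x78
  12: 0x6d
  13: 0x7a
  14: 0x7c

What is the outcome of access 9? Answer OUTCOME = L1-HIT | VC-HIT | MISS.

OUTCOME = L1-HIT

#0 0x69→b13/s1 MISS; vc=[]
#1 0x6d→b13/s1 L1-HIT; vc=[]
#2 0x79→b15/s1 MISS; vc=[13]
#3 0x79→b15/s1 L1-HIT; vc=[13]
#4 0x6a→b13/s1 VC-HIT; vc=[15]
#5 0x6c→b13/s1 L1-HIT; vc=[15]
#6 0x7d→b15/s1 VC-HIT; vc=[13]
#7 0x79→b15/s1 L1-HIT; vc=[13]
#8 0x7b→b15/s1 L1-HIT; vc=[13]
#9 0x7d→b15/s1 L1-HIT; vc=[13]
#10 0x7c→b15/s1 L1-HIT; vc=[13]
#11 0x78→b15/s1 L1-HIT; vc=[13]
#12 0x6d→b13/s1 VC-HIT; vc=[15]
#13 0x7a→b15/s1 VC-HIT; vc=[13]
#14 0x7c→b15/s1 L1-HIT; vc=[13]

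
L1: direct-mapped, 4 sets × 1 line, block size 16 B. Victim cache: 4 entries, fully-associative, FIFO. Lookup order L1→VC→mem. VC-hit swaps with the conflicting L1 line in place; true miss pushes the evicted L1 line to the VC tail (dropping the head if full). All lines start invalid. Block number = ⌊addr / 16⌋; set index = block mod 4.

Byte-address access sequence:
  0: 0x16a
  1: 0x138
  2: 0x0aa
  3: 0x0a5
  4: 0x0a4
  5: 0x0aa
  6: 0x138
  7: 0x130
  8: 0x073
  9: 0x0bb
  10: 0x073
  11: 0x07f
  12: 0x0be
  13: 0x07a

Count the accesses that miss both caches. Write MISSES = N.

0: 0x16a (blk 22, set 2) → MISS  vc=[]
1: 0x138 (blk 19, set 3) → MISS  vc=[]
2: 0xaa (blk 10, set 2) → MISS  vc=[22]
3: 0xa5 (blk 10, set 2) → L1-HIT  vc=[22]
4: 0xa4 (blk 10, set 2) → L1-HIT  vc=[22]
5: 0xaa (blk 10, set 2) → L1-HIT  vc=[22]
6: 0x138 (blk 19, set 3) → L1-HIT  vc=[22]
7: 0x130 (blk 19, set 3) → L1-HIT  vc=[22]
8: 0x73 (blk 7, set 3) → MISS  vc=[22, 19]
9: 0xbb (blk 11, set 3) → MISS  vc=[22, 19, 7]
10: 0x73 (blk 7, set 3) → VC-HIT  vc=[22, 19, 11]
11: 0x7f (blk 7, set 3) → L1-HIT  vc=[22, 19, 11]
12: 0xbe (blk 11, set 3) → VC-HIT  vc=[22, 19, 7]
13: 0x7a (blk 7, set 3) → VC-HIT  vc=[22, 19, 11]

MISSES = 5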